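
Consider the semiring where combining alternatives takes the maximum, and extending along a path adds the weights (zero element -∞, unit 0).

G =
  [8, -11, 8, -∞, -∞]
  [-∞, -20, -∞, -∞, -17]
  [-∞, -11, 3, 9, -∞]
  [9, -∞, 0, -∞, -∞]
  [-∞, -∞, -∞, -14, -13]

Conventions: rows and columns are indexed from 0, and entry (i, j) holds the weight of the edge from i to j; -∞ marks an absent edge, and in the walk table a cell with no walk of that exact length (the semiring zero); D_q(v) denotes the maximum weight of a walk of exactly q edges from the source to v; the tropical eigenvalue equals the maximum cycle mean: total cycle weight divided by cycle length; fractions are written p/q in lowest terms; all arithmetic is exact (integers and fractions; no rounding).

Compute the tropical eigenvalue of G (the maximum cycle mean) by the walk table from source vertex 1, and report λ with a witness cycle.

q=0: [-∞, 0, -∞, -∞, -∞]
q=1: [-∞, -20, -∞, -∞, -17]
q=2: [-∞, -40, -∞, -31, -30]
q=3: [-22, -60, -31, -44, -43]
q=4: [-14, -33, -14, -22, -56]
q=5: [-6, -25, -6, -5, -50]
Optimal cycle mean attained by: cycle 0->2->3->0, total 8 + 9 + 9, length 3.
Answer: λ = 26/3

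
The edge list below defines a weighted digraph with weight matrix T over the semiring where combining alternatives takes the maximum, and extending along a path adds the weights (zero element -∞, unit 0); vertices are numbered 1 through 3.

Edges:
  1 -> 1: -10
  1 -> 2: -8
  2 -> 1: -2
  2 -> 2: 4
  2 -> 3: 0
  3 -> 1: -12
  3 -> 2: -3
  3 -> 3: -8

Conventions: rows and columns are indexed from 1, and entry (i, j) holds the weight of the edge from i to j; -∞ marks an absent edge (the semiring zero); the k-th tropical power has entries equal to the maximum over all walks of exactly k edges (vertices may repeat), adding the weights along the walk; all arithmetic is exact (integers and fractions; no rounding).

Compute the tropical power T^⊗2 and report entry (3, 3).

T^⊗2:
  [-10, -4, -8]
  [2, 8, 4]
  [-5, 1, -3]
Key observation: the optimum is the walk 3->2->3, with weight (-3) + 0 = -3.
Optimal value attained by: walk 3->2->3.
Answer: (T^⊗2)[3][3] = -3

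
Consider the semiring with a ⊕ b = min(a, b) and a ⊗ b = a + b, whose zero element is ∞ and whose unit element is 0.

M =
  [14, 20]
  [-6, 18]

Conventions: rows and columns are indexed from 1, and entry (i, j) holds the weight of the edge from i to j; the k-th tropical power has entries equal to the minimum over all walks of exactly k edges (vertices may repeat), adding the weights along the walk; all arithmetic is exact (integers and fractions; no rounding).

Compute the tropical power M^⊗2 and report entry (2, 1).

M^⊗2:
  [14, 34]
  [8, 14]
Key observation: the optimum is the walk 2->1->1, with weight (-6) + 14 = 8.
Optimal value attained by: walk 2->1->1.
Answer: (M^⊗2)[2][1] = 8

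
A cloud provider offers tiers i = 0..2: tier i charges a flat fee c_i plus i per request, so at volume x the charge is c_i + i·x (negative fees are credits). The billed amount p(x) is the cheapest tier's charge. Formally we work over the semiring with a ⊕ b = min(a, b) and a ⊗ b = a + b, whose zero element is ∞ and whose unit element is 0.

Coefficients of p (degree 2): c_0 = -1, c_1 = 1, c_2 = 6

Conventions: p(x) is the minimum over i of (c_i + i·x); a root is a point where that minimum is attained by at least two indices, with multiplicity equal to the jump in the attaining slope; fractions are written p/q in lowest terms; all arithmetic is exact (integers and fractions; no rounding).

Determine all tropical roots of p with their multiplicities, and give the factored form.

hull edge (i=0, c=-1) to (i=1, c=1): slope 2, span 1
hull edge (i=1, c=1) to (i=2, c=6): slope 5, span 1
Factored form: p(x) = 6 ⊗ (x ⊕ (-5)) ⊗ (x ⊕ (-2))
Answer: roots = -5 (mult 1), -2 (mult 1)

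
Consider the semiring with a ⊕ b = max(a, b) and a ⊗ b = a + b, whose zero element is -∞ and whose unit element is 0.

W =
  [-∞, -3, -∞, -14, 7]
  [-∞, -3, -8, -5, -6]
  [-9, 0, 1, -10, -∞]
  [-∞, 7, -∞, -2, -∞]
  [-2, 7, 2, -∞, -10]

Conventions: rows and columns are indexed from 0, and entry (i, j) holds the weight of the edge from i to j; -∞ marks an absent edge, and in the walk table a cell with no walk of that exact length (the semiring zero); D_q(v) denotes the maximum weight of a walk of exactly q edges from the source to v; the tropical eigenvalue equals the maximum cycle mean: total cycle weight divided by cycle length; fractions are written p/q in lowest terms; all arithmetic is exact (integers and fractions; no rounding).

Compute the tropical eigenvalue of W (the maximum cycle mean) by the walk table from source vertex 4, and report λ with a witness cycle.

q=0: [-∞, -∞, -∞, -∞, 0]
q=1: [-2, 7, 2, -∞, -10]
q=2: [-7, 4, 3, 2, 5]
q=3: [3, 12, 7, 0, 0]
q=4: [-2, 9, 8, 7, 10]
q=5: [8, 17, 12, 5, 5]
Optimal cycle mean attained by: cycle 0->4->0, total 7 + (-2), length 2.
Answer: λ = 5/2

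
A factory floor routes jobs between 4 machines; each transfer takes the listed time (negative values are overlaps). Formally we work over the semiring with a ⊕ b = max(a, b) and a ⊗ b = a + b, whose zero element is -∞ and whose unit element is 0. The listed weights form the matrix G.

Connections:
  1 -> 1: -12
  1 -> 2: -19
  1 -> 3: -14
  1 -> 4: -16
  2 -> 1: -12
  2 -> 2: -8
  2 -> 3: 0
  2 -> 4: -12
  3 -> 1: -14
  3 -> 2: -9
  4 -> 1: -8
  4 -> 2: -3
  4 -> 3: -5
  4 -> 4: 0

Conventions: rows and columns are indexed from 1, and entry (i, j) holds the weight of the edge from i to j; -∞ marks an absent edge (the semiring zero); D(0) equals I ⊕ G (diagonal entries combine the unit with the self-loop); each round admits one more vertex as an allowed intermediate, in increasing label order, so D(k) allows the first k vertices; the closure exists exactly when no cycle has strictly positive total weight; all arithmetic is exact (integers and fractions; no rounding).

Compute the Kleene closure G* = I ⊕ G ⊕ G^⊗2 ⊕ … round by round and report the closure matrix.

D(0):
  [0, -19, -14, -16]
  [-12, 0, 0, -12]
  [-14, -9, 0, -∞]
  [-8, -3, -5, 0]
D(1):
  [0, -19, -14, -16]
  [-12, 0, 0, -12]
  [-14, -9, 0, -30]
  [-8, -3, -5, 0]
D(2):
  [0, -19, -14, -16]
  [-12, 0, 0, -12]
  [-14, -9, 0, -21]
  [-8, -3, -3, 0]
D(3):
  [0, -19, -14, -16]
  [-12, 0, 0, -12]
  [-14, -9, 0, -21]
  [-8, -3, -3, 0]
D(4):
  [0, -19, -14, -16]
  [-12, 0, 0, -12]
  [-14, -9, 0, -21]
  [-8, -3, -3, 0]
Answer: G* = [[0, -19, -14, -16], [-12, 0, 0, -12], [-14, -9, 0, -21], [-8, -3, -3, 0]]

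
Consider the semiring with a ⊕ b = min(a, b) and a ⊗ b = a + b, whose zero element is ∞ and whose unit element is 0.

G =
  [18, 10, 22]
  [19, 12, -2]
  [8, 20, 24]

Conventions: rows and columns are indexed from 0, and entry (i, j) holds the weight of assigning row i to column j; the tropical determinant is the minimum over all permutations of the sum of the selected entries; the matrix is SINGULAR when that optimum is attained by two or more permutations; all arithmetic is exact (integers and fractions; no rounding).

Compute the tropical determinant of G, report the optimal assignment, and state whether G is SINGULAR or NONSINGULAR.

σ = (0, 1, 2): 18 + 12 + 24 = 54
σ = (0, 2, 1): 18 + (-2) + 20 = 36
σ = (1, 0, 2): 10 + 19 + 24 = 53
σ = (1, 2, 0): 10 + (-2) + 8 = 16
σ = (2, 0, 1): 22 + 19 + 20 = 61
σ = (2, 1, 0): 22 + 12 + 8 = 42
Optimal value attained by: σ = (1, 2, 0).
Answer: det⊕(G) = 16; verdict: NONSINGULAR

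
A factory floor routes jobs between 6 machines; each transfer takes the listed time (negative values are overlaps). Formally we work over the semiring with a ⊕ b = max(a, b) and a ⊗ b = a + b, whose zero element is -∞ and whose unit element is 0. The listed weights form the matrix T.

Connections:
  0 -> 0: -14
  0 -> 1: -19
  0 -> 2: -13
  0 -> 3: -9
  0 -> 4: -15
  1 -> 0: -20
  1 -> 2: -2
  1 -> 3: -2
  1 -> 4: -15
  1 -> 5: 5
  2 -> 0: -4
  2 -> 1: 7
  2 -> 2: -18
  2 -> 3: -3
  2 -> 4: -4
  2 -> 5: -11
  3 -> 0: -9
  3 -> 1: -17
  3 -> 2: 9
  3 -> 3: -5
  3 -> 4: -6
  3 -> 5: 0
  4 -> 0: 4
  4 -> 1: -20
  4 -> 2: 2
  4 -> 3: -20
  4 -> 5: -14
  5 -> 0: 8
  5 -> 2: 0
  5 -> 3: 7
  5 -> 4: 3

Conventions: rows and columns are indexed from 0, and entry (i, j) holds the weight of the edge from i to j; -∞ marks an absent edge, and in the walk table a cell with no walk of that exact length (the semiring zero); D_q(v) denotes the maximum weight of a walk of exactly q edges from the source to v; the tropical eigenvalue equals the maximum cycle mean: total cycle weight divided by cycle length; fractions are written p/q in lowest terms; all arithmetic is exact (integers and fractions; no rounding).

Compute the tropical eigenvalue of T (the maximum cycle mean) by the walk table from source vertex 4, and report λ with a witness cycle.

q=0: [-∞, -∞, -∞, -∞, 0, -∞]
q=1: [4, -20, 2, -20, -∞, -14]
q=2: [-2, 9, -9, -1, -2, -9]
q=3: [2, -2, 8, 7, -6, 14]
q=4: [22, 15, 16, 21, 17, 7]
q=5: [21, 23, 30, 16, 15, 21]
q=6: [29, 37, 25, 28, 26, 28]
Optimal cycle mean attained by: cycle 1->5->3->2->1, total 5 + 7 + 9 + 7, length 4.
Answer: λ = 7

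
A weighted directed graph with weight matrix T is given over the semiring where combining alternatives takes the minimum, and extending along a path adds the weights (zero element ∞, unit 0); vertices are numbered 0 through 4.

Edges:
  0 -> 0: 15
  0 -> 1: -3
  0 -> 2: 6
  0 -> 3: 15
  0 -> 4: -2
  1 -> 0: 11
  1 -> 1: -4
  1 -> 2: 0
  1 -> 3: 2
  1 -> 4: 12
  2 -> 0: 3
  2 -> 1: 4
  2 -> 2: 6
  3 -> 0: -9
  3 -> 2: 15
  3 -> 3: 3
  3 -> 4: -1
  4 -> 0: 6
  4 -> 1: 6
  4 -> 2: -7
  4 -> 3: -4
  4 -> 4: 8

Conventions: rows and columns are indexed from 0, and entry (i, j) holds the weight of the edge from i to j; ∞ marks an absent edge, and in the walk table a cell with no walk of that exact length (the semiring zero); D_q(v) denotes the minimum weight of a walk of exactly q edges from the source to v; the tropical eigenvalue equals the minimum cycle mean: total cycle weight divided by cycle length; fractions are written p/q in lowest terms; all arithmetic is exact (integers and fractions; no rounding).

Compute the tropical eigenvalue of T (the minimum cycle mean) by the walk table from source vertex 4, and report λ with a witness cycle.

q=0: [∞, ∞, ∞, ∞, 0]
q=1: [6, 6, -7, -4, 8]
q=2: [-13, -3, -1, -1, -5]
q=3: [-10, -16, -12, -9, -15]
q=4: [-18, -20, -22, -19, -12]
q=5: [-28, -24, -20, -18, -20]
Optimal cycle mean attained by: cycle 0->4->3->0, total (-2) + (-4) + (-9), length 3.
Answer: λ = -5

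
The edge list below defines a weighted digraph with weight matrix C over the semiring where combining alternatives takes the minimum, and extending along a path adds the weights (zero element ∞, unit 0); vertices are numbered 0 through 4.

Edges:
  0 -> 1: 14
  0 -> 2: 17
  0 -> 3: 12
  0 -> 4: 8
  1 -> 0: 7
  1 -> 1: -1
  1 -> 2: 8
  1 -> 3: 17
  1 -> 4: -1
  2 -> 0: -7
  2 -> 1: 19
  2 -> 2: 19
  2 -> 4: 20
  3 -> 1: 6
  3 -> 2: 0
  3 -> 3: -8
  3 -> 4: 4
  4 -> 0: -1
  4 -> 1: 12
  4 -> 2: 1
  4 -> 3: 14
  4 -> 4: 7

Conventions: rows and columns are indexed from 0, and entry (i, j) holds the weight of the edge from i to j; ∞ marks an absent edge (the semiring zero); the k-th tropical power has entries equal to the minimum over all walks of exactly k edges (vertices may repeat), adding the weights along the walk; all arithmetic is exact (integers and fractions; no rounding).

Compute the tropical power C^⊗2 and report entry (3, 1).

C^⊗2:
  [7, 13, 9, 4, 13]
  [-2, -2, 0, 9, -2]
  [12, 7, 10, 5, 1]
  [-7, -2, -8, -16, -4]
  [-6, 11, 8, 6, 7]
Key observation: the optimum is the walk 3->3->1, with weight (-8) + 6 = -2.
Optimal value attained by: walk 3->3->1.
Answer: (C^⊗2)[3][1] = -2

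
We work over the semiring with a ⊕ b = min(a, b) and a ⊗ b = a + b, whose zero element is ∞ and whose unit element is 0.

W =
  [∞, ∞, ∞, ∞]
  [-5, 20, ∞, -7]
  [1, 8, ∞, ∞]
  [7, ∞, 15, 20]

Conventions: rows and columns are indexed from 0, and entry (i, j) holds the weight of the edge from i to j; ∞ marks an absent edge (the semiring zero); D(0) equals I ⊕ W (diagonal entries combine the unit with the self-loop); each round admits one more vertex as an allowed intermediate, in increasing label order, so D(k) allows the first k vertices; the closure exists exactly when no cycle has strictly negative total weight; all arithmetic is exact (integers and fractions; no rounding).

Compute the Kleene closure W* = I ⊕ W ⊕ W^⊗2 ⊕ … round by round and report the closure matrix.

D(0):
  [0, ∞, ∞, ∞]
  [-5, 0, ∞, -7]
  [1, 8, 0, ∞]
  [7, ∞, 15, 0]
D(1):
  [0, ∞, ∞, ∞]
  [-5, 0, ∞, -7]
  [1, 8, 0, ∞]
  [7, ∞, 15, 0]
D(2):
  [0, ∞, ∞, ∞]
  [-5, 0, ∞, -7]
  [1, 8, 0, 1]
  [7, ∞, 15, 0]
D(3):
  [0, ∞, ∞, ∞]
  [-5, 0, ∞, -7]
  [1, 8, 0, 1]
  [7, 23, 15, 0]
D(4):
  [0, ∞, ∞, ∞]
  [-5, 0, 8, -7]
  [1, 8, 0, 1]
  [7, 23, 15, 0]
Answer: W* = [[0, ∞, ∞, ∞], [-5, 0, 8, -7], [1, 8, 0, 1], [7, 23, 15, 0]]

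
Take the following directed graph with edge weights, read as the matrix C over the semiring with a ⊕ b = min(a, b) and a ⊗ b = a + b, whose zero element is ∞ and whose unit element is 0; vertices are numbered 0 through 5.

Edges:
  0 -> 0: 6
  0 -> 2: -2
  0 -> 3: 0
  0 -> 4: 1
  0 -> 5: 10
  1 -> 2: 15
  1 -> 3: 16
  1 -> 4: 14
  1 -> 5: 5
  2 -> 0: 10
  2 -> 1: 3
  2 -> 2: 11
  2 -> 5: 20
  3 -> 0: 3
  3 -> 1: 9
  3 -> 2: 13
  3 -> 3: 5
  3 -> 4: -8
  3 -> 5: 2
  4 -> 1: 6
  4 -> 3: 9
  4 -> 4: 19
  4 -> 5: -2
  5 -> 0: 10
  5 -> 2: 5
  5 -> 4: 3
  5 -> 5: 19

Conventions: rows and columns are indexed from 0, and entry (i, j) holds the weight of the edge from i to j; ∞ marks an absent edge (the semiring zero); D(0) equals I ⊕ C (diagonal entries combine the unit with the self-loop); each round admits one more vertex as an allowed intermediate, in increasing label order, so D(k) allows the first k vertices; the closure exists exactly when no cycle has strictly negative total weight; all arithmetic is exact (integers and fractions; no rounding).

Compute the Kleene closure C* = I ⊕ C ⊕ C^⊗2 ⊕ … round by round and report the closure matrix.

D(0):
  [0, ∞, -2, 0, 1, 10]
  [∞, 0, 15, 16, 14, 5]
  [10, 3, 0, ∞, ∞, 20]
  [3, 9, 13, 0, -8, 2]
  [∞, 6, ∞, 9, 0, -2]
  [10, ∞, 5, ∞, 3, 0]
D(1):
  [0, ∞, -2, 0, 1, 10]
  [∞, 0, 15, 16, 14, 5]
  [10, 3, 0, 10, 11, 20]
  [3, 9, 1, 0, -8, 2]
  [∞, 6, ∞, 9, 0, -2]
  [10, ∞, 5, 10, 3, 0]
D(2):
  [0, ∞, -2, 0, 1, 10]
  [∞, 0, 15, 16, 14, 5]
  [10, 3, 0, 10, 11, 8]
  [3, 9, 1, 0, -8, 2]
  [∞, 6, 21, 9, 0, -2]
  [10, ∞, 5, 10, 3, 0]
D(3):
  [0, 1, -2, 0, 1, 6]
  [25, 0, 15, 16, 14, 5]
  [10, 3, 0, 10, 11, 8]
  [3, 4, 1, 0, -8, 2]
  [31, 6, 21, 9, 0, -2]
  [10, 8, 5, 10, 3, 0]
D(4):
  [0, 1, -2, 0, -8, 2]
  [19, 0, 15, 16, 8, 5]
  [10, 3, 0, 10, 2, 8]
  [3, 4, 1, 0, -8, 2]
  [12, 6, 10, 9, 0, -2]
  [10, 8, 5, 10, 2, 0]
D(5):
  [0, -2, -2, 0, -8, -10]
  [19, 0, 15, 16, 8, 5]
  [10, 3, 0, 10, 2, 0]
  [3, -2, 1, 0, -8, -10]
  [12, 6, 10, 9, 0, -2]
  [10, 8, 5, 10, 2, 0]
D(6):
  [0, -2, -5, 0, -8, -10]
  [15, 0, 10, 15, 7, 5]
  [10, 3, 0, 10, 2, 0]
  [0, -2, -5, 0, -8, -10]
  [8, 6, 3, 8, 0, -2]
  [10, 8, 5, 10, 2, 0]
Answer: C* = [[0, -2, -5, 0, -8, -10], [15, 0, 10, 15, 7, 5], [10, 3, 0, 10, 2, 0], [0, -2, -5, 0, -8, -10], [8, 6, 3, 8, 0, -2], [10, 8, 5, 10, 2, 0]]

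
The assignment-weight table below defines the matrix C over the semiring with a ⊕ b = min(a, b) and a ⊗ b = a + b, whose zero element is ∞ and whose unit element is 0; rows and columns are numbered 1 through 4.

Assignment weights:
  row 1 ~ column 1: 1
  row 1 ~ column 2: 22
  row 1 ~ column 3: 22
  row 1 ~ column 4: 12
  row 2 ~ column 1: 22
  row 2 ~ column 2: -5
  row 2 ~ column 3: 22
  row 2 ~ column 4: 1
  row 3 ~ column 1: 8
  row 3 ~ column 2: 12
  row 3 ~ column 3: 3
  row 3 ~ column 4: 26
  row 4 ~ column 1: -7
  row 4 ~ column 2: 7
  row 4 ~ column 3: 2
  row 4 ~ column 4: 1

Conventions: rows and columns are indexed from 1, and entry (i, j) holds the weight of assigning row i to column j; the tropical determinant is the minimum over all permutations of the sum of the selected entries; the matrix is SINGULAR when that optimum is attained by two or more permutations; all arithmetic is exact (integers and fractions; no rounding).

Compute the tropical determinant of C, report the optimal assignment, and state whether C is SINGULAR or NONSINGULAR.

σ = (1, 2, 3, 4): 1 + (-5) + 3 + 1 = 0
σ = (1, 2, 4, 3): 1 + (-5) + 26 + 2 = 24
σ = (1, 3, 2, 4): 1 + 22 + 12 + 1 = 36
σ = (1, 3, 4, 2): 1 + 22 + 26 + 7 = 56
σ = (1, 4, 2, 3): 1 + 1 + 12 + 2 = 16
σ = (1, 4, 3, 2): 1 + 1 + 3 + 7 = 12
σ = (2, 1, 3, 4): 22 + 22 + 3 + 1 = 48
σ = (2, 1, 4, 3): 22 + 22 + 26 + 2 = 72
σ = (2, 3, 1, 4): 22 + 22 + 8 + 1 = 53
σ = (2, 3, 4, 1): 22 + 22 + 26 + (-7) = 63
σ = (2, 4, 1, 3): 22 + 1 + 8 + 2 = 33
σ = (2, 4, 3, 1): 22 + 1 + 3 + (-7) = 19
σ = (3, 1, 2, 4): 22 + 22 + 12 + 1 = 57
σ = (3, 1, 4, 2): 22 + 22 + 26 + 7 = 77
σ = (3, 2, 1, 4): 22 + (-5) + 8 + 1 = 26
σ = (3, 2, 4, 1): 22 + (-5) + 26 + (-7) = 36
σ = (3, 4, 1, 2): 22 + 1 + 8 + 7 = 38
σ = (3, 4, 2, 1): 22 + 1 + 12 + (-7) = 28
σ = (4, 1, 2, 3): 12 + 22 + 12 + 2 = 48
σ = (4, 1, 3, 2): 12 + 22 + 3 + 7 = 44
σ = (4, 2, 1, 3): 12 + (-5) + 8 + 2 = 17
σ = (4, 2, 3, 1): 12 + (-5) + 3 + (-7) = 3
σ = (4, 3, 1, 2): 12 + 22 + 8 + 7 = 49
σ = (4, 3, 2, 1): 12 + 22 + 12 + (-7) = 39
Optimal value attained by: σ = (1, 2, 3, 4).
Answer: det⊕(C) = 0; verdict: NONSINGULAR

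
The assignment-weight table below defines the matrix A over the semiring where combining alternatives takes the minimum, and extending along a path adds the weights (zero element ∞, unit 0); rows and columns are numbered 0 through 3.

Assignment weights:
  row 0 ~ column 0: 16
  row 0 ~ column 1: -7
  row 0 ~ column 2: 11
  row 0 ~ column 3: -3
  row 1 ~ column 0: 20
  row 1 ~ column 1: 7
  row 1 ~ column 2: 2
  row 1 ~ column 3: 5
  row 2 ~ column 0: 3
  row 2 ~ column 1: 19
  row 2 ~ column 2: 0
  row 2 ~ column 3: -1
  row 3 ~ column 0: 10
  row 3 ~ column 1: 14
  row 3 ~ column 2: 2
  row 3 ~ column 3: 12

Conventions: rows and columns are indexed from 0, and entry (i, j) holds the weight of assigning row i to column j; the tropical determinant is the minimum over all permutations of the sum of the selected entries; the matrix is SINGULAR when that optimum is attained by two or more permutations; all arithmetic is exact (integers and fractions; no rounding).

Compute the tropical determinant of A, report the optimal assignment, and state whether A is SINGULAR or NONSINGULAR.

σ = (0, 1, 2, 3): 16 + 7 + 0 + 12 = 35
σ = (0, 1, 3, 2): 16 + 7 + (-1) + 2 = 24
σ = (0, 2, 1, 3): 16 + 2 + 19 + 12 = 49
σ = (0, 2, 3, 1): 16 + 2 + (-1) + 14 = 31
σ = (0, 3, 1, 2): 16 + 5 + 19 + 2 = 42
σ = (0, 3, 2, 1): 16 + 5 + 0 + 14 = 35
σ = (1, 0, 2, 3): (-7) + 20 + 0 + 12 = 25
σ = (1, 0, 3, 2): (-7) + 20 + (-1) + 2 = 14
σ = (1, 2, 0, 3): (-7) + 2 + 3 + 12 = 10
σ = (1, 2, 3, 0): (-7) + 2 + (-1) + 10 = 4
σ = (1, 3, 0, 2): (-7) + 5 + 3 + 2 = 3
σ = (1, 3, 2, 0): (-7) + 5 + 0 + 10 = 8
σ = (2, 0, 1, 3): 11 + 20 + 19 + 12 = 62
σ = (2, 0, 3, 1): 11 + 20 + (-1) + 14 = 44
σ = (2, 1, 0, 3): 11 + 7 + 3 + 12 = 33
σ = (2, 1, 3, 0): 11 + 7 + (-1) + 10 = 27
σ = (2, 3, 0, 1): 11 + 5 + 3 + 14 = 33
σ = (2, 3, 1, 0): 11 + 5 + 19 + 10 = 45
σ = (3, 0, 1, 2): (-3) + 20 + 19 + 2 = 38
σ = (3, 0, 2, 1): (-3) + 20 + 0 + 14 = 31
σ = (3, 1, 0, 2): (-3) + 7 + 3 + 2 = 9
σ = (3, 1, 2, 0): (-3) + 7 + 0 + 10 = 14
σ = (3, 2, 0, 1): (-3) + 2 + 3 + 14 = 16
σ = (3, 2, 1, 0): (-3) + 2 + 19 + 10 = 28
Optimal value attained by: σ = (1, 3, 0, 2).
Answer: det⊕(A) = 3; verdict: NONSINGULAR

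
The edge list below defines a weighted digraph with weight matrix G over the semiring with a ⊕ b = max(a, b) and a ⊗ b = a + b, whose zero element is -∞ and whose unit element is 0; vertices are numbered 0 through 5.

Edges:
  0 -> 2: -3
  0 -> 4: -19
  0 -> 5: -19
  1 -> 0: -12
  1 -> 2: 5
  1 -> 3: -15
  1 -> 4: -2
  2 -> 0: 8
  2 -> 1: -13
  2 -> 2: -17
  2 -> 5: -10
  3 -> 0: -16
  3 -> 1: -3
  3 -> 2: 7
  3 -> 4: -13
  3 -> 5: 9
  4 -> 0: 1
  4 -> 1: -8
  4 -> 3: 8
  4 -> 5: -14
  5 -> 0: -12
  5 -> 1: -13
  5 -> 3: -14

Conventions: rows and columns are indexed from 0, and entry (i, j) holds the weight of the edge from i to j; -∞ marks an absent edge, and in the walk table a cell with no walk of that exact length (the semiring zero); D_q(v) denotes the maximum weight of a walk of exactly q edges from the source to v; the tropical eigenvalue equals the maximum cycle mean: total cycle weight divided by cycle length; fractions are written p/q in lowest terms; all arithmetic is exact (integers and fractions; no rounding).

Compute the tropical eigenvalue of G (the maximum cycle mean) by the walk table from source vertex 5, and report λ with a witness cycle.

q=0: [-∞, -∞, -∞, -∞, -∞, 0]
q=1: [-12, -13, -∞, -14, -∞, -∞]
q=2: [-25, -17, -7, -28, -15, -5]
q=3: [1, -18, -12, -7, -19, -17]
q=4: [-4, -10, 0, -11, -18, 2]
q=5: [8, -11, -4, -10, -12, -2]
q=6: [4, -13, 5, -4, -11, -1]
Optimal cycle mean attained by: cycle 0->2->0, total (-3) + 8, length 2.
Answer: λ = 5/2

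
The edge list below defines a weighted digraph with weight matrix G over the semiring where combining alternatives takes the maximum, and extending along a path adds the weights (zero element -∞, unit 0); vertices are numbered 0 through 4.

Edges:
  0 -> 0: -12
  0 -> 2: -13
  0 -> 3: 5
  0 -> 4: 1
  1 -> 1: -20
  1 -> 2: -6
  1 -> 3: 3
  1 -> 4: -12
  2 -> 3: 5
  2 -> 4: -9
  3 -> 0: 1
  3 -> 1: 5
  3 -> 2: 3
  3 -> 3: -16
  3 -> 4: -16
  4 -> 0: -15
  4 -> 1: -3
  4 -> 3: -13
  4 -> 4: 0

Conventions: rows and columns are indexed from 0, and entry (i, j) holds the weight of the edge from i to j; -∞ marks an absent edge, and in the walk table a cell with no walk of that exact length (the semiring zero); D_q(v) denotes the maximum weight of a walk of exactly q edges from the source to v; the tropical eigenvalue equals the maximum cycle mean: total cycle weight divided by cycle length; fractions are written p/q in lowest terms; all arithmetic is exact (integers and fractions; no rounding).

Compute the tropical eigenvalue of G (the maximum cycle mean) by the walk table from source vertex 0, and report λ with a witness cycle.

q=0: [0, -∞, -∞, -∞, -∞]
q=1: [-12, -∞, -13, 5, 1]
q=2: [6, 10, 8, -7, 1]
q=3: [-6, -2, 4, 13, 7]
q=4: [14, 18, 16, 9, 7]
q=5: [10, 14, 12, 21, 15]
Optimal cycle mean attained by: cycle 1->3->1, total 3 + 5, length 2.
Answer: λ = 4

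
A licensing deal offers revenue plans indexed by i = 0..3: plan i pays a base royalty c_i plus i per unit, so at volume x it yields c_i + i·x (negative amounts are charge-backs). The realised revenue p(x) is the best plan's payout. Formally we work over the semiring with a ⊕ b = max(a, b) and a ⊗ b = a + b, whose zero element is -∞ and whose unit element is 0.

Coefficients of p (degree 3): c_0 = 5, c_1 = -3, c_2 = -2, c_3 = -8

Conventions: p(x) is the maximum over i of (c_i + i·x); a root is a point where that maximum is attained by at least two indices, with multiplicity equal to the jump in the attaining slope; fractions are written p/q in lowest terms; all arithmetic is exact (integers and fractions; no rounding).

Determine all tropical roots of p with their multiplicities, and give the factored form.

hull edge (i=0, c=5) to (i=2, c=-2): slope -7/2, span 2
hull edge (i=2, c=-2) to (i=3, c=-8): slope -6, span 1
Factored form: p(x) = -8 ⊗ (x ⊕ 7/2) ⊗ (x ⊕ 7/2) ⊗ (x ⊕ 6)
Answer: roots = 7/2 (mult 2), 6 (mult 1)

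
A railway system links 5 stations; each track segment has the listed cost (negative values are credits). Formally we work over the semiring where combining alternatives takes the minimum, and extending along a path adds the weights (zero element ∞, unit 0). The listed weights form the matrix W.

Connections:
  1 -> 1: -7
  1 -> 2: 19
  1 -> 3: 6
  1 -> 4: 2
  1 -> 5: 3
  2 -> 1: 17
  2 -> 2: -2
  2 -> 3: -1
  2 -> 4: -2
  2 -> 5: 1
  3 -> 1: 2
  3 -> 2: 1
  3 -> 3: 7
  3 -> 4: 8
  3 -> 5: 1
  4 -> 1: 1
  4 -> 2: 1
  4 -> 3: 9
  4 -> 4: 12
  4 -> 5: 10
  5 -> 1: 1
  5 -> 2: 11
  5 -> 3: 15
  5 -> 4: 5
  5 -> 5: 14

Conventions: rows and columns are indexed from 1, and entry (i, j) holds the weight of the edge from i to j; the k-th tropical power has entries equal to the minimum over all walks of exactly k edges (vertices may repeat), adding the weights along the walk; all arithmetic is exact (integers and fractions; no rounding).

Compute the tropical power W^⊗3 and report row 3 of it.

W^⊗2:
  [-14, 3, -1, -5, -4]
  [-1, -4, -3, -4, -1]
  [-5, -1, 0, -1, 2]
  [-6, -1, 0, -1, 2]
  [-6, 6, 7, 3, 4]
W^⊗3:
  [-21, -4, -8, -12, -11]
  [-8, -6, -5, -6, -3]
  [-12, -3, -2, -3, -2]
  [-13, -3, -2, -4, -3]
  [-13, 4, 0, -4, -3]
Answer: row 3 of W^⊗3 = [-12, -3, -2, -3, -2]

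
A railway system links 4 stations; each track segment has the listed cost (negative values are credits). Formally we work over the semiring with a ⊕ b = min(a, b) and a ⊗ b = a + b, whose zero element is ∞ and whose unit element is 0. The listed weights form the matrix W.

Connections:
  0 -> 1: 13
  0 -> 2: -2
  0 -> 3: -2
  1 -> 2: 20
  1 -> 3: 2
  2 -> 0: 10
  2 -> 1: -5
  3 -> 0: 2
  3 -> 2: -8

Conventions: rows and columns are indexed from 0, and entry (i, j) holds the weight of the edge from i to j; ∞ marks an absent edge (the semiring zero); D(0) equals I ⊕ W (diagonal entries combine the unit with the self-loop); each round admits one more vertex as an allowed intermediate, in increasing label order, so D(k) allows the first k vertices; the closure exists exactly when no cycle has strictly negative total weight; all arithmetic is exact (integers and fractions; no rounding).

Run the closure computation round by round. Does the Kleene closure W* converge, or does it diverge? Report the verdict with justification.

D(0):
  [0, 13, -2, -2]
  [∞, 0, 20, 2]
  [10, -5, 0, ∞]
  [2, ∞, -8, 0]
D(1):
  [0, 13, -2, -2]
  [∞, 0, 20, 2]
  [10, -5, 0, 8]
  [2, 15, -8, 0]
D(2):
  [0, 13, -2, -2]
  [∞, 0, 20, 2]
  [10, -5, 0, -3]
  [2, 15, -8, 0]
Detection: at round 3, diagonal entry (3, 3) turns strictly negative.
Key observation: the cycle 3->0->2->1->3 has total weight 2 + (-2) + (-5) + 2, which is strictly negative.
Answer: DIVERGES — negative cycle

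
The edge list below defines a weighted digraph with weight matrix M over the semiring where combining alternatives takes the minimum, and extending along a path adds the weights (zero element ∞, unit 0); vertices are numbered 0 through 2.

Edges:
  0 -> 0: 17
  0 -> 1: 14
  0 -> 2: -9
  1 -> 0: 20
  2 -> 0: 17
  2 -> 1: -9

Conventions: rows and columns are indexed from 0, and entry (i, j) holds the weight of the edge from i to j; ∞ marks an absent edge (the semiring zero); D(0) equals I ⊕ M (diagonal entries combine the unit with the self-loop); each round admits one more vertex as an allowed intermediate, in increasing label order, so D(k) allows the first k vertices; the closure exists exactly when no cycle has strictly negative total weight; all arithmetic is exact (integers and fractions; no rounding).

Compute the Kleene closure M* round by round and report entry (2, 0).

D(0):
  [0, 14, -9]
  [20, 0, ∞]
  [17, -9, 0]
D(1):
  [0, 14, -9]
  [20, 0, 11]
  [17, -9, 0]
D(2):
  [0, 14, -9]
  [20, 0, 11]
  [11, -9, 0]
D(3):
  [0, -18, -9]
  [20, 0, 11]
  [11, -9, 0]
Answer: M*[2][0] = 11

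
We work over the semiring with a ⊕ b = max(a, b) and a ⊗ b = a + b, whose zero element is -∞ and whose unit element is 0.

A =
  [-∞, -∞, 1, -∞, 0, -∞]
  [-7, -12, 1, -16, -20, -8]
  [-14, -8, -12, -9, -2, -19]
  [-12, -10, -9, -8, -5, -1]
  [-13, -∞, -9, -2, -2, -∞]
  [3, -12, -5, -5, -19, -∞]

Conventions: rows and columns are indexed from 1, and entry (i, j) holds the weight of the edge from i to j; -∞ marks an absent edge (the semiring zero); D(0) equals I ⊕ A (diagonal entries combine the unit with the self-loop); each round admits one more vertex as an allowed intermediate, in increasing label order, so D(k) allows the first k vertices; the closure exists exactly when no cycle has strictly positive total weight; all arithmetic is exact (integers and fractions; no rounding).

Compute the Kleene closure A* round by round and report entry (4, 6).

D(0):
  [0, -∞, 1, -∞, 0, -∞]
  [-7, 0, 1, -16, -20, -8]
  [-14, -8, 0, -9, -2, -19]
  [-12, -10, -9, 0, -5, -1]
  [-13, -∞, -9, -2, 0, -∞]
  [3, -12, -5, -5, -19, 0]
D(1):
  [0, -∞, 1, -∞, 0, -∞]
  [-7, 0, 1, -16, -7, -8]
  [-14, -8, 0, -9, -2, -19]
  [-12, -10, -9, 0, -5, -1]
  [-13, -∞, -9, -2, 0, -∞]
  [3, -12, 4, -5, 3, 0]
D(2):
  [0, -∞, 1, -∞, 0, -∞]
  [-7, 0, 1, -16, -7, -8]
  [-14, -8, 0, -9, -2, -16]
  [-12, -10, -9, 0, -5, -1]
  [-13, -∞, -9, -2, 0, -∞]
  [3, -12, 4, -5, 3, 0]
D(3):
  [0, -7, 1, -8, 0, -15]
  [-7, 0, 1, -8, -1, -8]
  [-14, -8, 0, -9, -2, -16]
  [-12, -10, -9, 0, -5, -1]
  [-13, -17, -9, -2, 0, -25]
  [3, -4, 4, -5, 3, 0]
D(4):
  [0, -7, 1, -8, 0, -9]
  [-7, 0, 1, -8, -1, -8]
  [-14, -8, 0, -9, -2, -10]
  [-12, -10, -9, 0, -5, -1]
  [-13, -12, -9, -2, 0, -3]
  [3, -4, 4, -5, 3, 0]
D(5):
  [0, -7, 1, -2, 0, -3]
  [-7, 0, 1, -3, -1, -4]
  [-14, -8, 0, -4, -2, -5]
  [-12, -10, -9, 0, -5, -1]
  [-13, -12, -9, -2, 0, -3]
  [3, -4, 4, 1, 3, 0]
D(6):
  [0, -7, 1, -2, 0, -3]
  [-1, 0, 1, -3, -1, -4]
  [-2, -8, 0, -4, -2, -5]
  [2, -5, 3, 0, 2, -1]
  [0, -7, 1, -2, 0, -3]
  [3, -4, 4, 1, 3, 0]
Answer: A*[4][6] = -1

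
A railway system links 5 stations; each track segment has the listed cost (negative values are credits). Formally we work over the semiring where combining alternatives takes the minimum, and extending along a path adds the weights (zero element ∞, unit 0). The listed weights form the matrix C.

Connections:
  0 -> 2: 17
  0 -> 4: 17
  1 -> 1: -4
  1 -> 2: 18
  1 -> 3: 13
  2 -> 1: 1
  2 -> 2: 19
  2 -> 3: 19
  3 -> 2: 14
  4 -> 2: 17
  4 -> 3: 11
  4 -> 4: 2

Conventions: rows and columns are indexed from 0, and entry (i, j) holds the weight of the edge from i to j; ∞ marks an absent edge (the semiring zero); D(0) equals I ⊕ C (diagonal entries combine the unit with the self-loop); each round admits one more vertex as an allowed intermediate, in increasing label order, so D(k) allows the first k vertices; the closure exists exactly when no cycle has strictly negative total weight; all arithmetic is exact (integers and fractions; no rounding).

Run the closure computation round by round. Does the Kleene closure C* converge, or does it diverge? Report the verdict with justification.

Detection: at round 0, diagonal entry (1, 1) turns strictly negative.
Key observation: the cycle 1->1 has total weight (-4), which is strictly negative.
Answer: DIVERGES — negative cycle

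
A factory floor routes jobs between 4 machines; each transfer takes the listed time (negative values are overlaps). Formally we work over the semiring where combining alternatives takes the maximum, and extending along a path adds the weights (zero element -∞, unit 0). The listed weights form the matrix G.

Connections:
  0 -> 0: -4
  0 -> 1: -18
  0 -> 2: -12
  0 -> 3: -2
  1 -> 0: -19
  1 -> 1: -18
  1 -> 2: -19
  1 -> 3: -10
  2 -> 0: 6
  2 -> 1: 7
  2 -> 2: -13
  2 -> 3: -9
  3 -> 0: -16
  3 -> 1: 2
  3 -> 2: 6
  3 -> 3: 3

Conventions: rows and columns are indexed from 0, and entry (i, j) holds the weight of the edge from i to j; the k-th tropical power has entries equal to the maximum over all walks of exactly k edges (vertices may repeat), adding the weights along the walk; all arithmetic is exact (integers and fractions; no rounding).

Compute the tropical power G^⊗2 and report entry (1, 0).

G^⊗2:
  [-6, 0, 4, 1]
  [-13, -8, -4, -7]
  [2, -6, -3, 4]
  [12, 13, 9, 6]
Key observation: the optimum is the walk 1->2->0, with weight (-19) + 6 = -13.
Optimal value attained by: walk 1->2->0.
Answer: (G^⊗2)[1][0] = -13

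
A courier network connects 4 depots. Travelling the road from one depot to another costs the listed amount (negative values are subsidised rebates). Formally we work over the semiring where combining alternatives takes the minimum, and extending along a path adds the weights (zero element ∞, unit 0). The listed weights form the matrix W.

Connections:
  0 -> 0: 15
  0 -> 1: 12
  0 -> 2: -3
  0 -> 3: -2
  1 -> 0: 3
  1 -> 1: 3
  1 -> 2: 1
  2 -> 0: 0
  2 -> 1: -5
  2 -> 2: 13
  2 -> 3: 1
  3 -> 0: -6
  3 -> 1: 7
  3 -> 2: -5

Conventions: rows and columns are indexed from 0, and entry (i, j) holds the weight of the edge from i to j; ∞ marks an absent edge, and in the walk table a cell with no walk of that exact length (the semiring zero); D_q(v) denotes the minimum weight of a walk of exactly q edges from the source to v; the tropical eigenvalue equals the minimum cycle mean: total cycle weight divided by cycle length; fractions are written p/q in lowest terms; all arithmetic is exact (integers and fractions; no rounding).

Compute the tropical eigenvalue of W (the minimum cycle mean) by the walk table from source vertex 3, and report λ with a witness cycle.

q=0: [∞, ∞, ∞, 0]
q=1: [-6, 7, -5, ∞]
q=2: [-5, -10, -9, -8]
q=3: [-14, -14, -13, -8]
q=4: [-14, -18, -17, -16]
Optimal cycle mean attained by: cycle 0->3->0, total (-2) + (-6), length 2.
Answer: λ = -4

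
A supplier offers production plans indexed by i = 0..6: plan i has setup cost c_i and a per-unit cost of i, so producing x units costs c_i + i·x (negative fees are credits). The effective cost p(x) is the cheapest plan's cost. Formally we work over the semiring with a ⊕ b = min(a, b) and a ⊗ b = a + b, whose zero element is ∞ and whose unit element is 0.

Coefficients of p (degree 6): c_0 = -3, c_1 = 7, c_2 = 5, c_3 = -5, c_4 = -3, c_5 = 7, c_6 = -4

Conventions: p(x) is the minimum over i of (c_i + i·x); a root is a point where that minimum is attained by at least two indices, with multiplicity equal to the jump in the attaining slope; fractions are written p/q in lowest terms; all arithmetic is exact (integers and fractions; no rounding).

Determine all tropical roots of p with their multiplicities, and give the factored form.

hull edge (i=0, c=-3) to (i=3, c=-5): slope -2/3, span 3
hull edge (i=3, c=-5) to (i=6, c=-4): slope 1/3, span 3
Factored form: p(x) = -4 ⊗ (x ⊕ (-1/3)) ⊗ (x ⊕ (-1/3)) ⊗ (x ⊕ (-1/3)) ⊗ (x ⊕ 2/3) ⊗ (x ⊕ 2/3) ⊗ (x ⊕ 2/3)
Answer: roots = -1/3 (mult 3), 2/3 (mult 3)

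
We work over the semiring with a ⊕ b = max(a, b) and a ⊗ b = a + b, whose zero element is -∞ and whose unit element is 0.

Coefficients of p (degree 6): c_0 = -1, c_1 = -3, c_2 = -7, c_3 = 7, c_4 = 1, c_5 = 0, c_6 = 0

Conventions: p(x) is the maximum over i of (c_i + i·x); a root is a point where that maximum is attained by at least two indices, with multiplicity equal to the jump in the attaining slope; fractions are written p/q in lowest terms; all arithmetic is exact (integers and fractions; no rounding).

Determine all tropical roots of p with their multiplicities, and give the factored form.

hull edge (i=0, c=-1) to (i=3, c=7): slope 8/3, span 3
hull edge (i=3, c=7) to (i=6, c=0): slope -7/3, span 3
Factored form: p(x) = 0 ⊗ (x ⊕ (-8/3)) ⊗ (x ⊕ (-8/3)) ⊗ (x ⊕ (-8/3)) ⊗ (x ⊕ 7/3) ⊗ (x ⊕ 7/3) ⊗ (x ⊕ 7/3)
Answer: roots = -8/3 (mult 3), 7/3 (mult 3)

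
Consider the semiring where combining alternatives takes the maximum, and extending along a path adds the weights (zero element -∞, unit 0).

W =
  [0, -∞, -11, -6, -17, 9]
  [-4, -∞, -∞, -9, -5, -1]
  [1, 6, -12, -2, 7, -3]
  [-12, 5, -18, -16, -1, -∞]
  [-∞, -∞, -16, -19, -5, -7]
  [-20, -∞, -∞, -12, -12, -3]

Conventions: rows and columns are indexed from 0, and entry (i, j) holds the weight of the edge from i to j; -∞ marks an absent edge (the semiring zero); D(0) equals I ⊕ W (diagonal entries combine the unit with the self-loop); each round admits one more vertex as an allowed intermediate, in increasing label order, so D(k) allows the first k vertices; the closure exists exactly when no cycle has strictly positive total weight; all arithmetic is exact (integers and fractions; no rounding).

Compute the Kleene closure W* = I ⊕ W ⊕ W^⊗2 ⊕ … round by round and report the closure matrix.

D(0):
  [0, -∞, -11, -6, -17, 9]
  [-4, 0, -∞, -9, -5, -1]
  [1, 6, 0, -2, 7, -3]
  [-12, 5, -18, 0, -1, -∞]
  [-∞, -∞, -16, -19, 0, -7]
  [-20, -∞, -∞, -12, -12, 0]
D(1):
  [0, -∞, -11, -6, -17, 9]
  [-4, 0, -15, -9, -5, 5]
  [1, 6, 0, -2, 7, 10]
  [-12, 5, -18, 0, -1, -3]
  [-∞, -∞, -16, -19, 0, -7]
  [-20, -∞, -31, -12, -12, 0]
D(2):
  [0, -∞, -11, -6, -17, 9]
  [-4, 0, -15, -9, -5, 5]
  [2, 6, 0, -2, 7, 11]
  [1, 5, -10, 0, 0, 10]
  [-∞, -∞, -16, -19, 0, -7]
  [-20, -∞, -31, -12, -12, 0]
D(3):
  [0, -5, -11, -6, -4, 9]
  [-4, 0, -15, -9, -5, 5]
  [2, 6, 0, -2, 7, 11]
  [1, 5, -10, 0, 0, 10]
  [-14, -10, -16, -18, 0, -5]
  [-20, -25, -31, -12, -12, 0]
D(4):
  [0, -1, -11, -6, -4, 9]
  [-4, 0, -15, -9, -5, 5]
  [2, 6, 0, -2, 7, 11]
  [1, 5, -10, 0, 0, 10]
  [-14, -10, -16, -18, 0, -5]
  [-11, -7, -22, -12, -12, 0]
D(5):
  [0, -1, -11, -6, -4, 9]
  [-4, 0, -15, -9, -5, 5]
  [2, 6, 0, -2, 7, 11]
  [1, 5, -10, 0, 0, 10]
  [-14, -10, -16, -18, 0, -5]
  [-11, -7, -22, -12, -12, 0]
D(6):
  [0, 2, -11, -3, -3, 9]
  [-4, 0, -15, -7, -5, 5]
  [2, 6, 0, -1, 7, 11]
  [1, 5, -10, 0, 0, 10]
  [-14, -10, -16, -17, 0, -5]
  [-11, -7, -22, -12, -12, 0]
Answer: W* = [[0, 2, -11, -3, -3, 9], [-4, 0, -15, -7, -5, 5], [2, 6, 0, -1, 7, 11], [1, 5, -10, 0, 0, 10], [-14, -10, -16, -17, 0, -5], [-11, -7, -22, -12, -12, 0]]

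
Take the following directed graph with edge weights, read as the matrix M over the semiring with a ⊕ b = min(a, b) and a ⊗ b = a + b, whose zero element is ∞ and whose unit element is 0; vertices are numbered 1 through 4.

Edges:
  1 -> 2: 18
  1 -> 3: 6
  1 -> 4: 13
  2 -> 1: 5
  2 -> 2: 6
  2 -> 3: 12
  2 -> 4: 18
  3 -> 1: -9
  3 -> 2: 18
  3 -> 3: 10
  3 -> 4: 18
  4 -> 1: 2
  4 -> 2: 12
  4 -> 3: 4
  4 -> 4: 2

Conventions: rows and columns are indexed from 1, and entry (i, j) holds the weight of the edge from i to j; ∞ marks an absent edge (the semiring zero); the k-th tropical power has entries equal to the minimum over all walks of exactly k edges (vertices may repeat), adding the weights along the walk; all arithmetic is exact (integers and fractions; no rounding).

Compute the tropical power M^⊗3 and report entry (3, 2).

M^⊗2:
  [-3, 24, 16, 15]
  [3, 12, 11, 18]
  [1, 9, -3, 4]
  [-5, 14, 6, 4]
M^⊗3:
  [7, 15, 3, 10]
  [2, 18, 9, 16]
  [-12, 15, 7, 6]
  [-3, 13, 1, 6]
Key observation: the optimum is the walk 3->1->2->2, with weight (-9) + 18 + 6 = 15.
Optimal value attained by: walk 3->1->2->2.
Answer: (M^⊗3)[3][2] = 15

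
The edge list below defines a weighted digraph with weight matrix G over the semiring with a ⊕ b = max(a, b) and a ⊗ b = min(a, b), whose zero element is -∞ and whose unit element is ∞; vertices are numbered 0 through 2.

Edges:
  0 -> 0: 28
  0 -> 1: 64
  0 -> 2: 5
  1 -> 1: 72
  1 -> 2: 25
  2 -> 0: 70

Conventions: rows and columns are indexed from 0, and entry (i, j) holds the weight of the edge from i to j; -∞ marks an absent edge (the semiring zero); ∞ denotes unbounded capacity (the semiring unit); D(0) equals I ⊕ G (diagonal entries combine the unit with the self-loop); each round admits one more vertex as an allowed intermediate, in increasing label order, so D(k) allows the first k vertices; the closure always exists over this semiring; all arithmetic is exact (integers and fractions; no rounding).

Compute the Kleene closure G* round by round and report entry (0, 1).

D(0):
  [∞, 64, 5]
  [-∞, ∞, 25]
  [70, -∞, ∞]
D(1):
  [∞, 64, 5]
  [-∞, ∞, 25]
  [70, 64, ∞]
D(2):
  [∞, 64, 25]
  [-∞, ∞, 25]
  [70, 64, ∞]
D(3):
  [∞, 64, 25]
  [25, ∞, 25]
  [70, 64, ∞]
Answer: G*[0][1] = 64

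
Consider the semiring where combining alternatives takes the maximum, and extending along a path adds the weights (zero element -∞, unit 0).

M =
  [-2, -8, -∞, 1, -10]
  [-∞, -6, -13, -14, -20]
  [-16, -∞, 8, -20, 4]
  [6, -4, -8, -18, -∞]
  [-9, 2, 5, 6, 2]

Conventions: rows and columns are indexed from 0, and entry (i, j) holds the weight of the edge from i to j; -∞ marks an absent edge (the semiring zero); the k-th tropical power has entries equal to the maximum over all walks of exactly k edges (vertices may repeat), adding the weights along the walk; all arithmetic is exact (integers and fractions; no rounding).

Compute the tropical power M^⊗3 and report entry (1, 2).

M^⊗2:
  [7, -3, -5, -1, -8]
  [-8, -12, -5, -14, -9]
  [-5, 6, 16, 10, 12]
  [4, -2, 0, 7, -4]
  [12, 4, 13, 8, 9]
M^⊗3:
  [5, -1, 3, 8, -1]
  [-8, -7, 3, -3, -1]
  [16, 14, 24, 18, 20]
  [13, 3, 8, 5, 4]
  [14, 11, 21, 15, 17]
Key observation: the optimum is the walk 1->2->2->2, with weight (-13) + 8 + 8 = 3.
Optimal value attained by: walk 1->2->2->2.
Answer: (M^⊗3)[1][2] = 3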